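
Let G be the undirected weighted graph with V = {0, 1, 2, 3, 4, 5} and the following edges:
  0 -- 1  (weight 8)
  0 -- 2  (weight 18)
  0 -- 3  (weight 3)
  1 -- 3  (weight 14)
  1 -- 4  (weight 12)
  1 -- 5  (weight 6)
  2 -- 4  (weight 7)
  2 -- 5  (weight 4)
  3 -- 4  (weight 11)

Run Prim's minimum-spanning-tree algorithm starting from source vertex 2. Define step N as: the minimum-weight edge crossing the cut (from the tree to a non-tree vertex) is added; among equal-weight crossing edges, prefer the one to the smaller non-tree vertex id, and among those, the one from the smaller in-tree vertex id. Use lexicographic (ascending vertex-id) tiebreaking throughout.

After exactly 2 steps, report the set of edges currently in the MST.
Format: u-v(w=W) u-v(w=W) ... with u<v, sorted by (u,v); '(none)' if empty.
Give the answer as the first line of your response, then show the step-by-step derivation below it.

1-5(w=6) 2-5(w=4)

step 1: add edge 2-5 (w=4); MST = {2-5(w=4)}
step 2: add edge 1-5 (w=6); MST = {1-5(w=6) 2-5(w=4)}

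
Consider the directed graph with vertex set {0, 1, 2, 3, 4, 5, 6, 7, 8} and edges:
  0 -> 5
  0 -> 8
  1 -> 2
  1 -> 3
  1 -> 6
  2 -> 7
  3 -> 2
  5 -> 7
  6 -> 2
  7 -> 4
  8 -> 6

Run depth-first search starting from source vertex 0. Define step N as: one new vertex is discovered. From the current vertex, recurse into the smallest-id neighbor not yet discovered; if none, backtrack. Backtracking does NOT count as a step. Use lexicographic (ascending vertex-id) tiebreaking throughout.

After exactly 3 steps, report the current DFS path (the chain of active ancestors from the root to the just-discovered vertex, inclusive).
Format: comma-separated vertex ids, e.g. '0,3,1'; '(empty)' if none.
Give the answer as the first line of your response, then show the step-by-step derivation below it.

0,5,7

step 1: discover 0; path=0; order=0
step 2: discover 5; path=0>5; order=0,5
step 3: discover 7; path=0>5>7; order=0,5,7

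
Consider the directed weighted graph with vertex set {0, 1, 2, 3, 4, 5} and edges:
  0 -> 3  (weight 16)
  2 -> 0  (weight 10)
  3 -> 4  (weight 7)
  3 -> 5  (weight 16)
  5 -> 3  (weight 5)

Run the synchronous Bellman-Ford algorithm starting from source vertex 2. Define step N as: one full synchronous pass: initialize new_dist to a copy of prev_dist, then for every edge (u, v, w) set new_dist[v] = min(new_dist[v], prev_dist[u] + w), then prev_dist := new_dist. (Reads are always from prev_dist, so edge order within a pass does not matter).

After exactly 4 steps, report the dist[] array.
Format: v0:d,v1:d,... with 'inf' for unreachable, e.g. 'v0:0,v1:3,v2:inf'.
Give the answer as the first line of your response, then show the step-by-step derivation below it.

v0:10,v1:inf,v2:0,v3:26,v4:33,v5:42

step 1: dist = v0:10,v1:inf,v2:0,v3:inf,v4:inf,v5:inf
step 2: dist = v0:10,v1:inf,v2:0,v3:26,v4:inf,v5:inf
step 3: dist = v0:10,v1:inf,v2:0,v3:26,v4:33,v5:42
step 4: dist = v0:10,v1:inf,v2:0,v3:26,v4:33,v5:42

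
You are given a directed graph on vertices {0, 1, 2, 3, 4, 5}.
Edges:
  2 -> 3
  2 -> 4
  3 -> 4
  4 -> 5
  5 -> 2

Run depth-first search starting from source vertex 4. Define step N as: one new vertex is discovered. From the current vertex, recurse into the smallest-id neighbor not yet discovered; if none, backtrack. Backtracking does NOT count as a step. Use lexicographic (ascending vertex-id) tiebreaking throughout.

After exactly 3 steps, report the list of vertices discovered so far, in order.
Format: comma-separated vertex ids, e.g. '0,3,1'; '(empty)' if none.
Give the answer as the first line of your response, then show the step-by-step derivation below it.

4,5,2

step 1: discover 4; path=4; order=4
step 2: discover 5; path=4>5; order=4,5
step 3: discover 2; path=4>5>2; order=4,5,2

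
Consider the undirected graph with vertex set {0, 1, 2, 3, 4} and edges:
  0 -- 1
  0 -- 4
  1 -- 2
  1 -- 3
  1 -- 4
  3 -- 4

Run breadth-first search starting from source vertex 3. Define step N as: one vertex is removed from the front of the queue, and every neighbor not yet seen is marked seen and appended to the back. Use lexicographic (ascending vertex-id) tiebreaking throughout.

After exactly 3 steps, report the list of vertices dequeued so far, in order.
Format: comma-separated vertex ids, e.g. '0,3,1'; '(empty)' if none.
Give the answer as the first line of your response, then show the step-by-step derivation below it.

3,1,4

step 1: dequeue 3; queue=[1,4]; order=3
step 2: dequeue 1; queue=[4,0,2]; order=3,1
step 3: dequeue 4; queue=[0,2]; order=3,1,4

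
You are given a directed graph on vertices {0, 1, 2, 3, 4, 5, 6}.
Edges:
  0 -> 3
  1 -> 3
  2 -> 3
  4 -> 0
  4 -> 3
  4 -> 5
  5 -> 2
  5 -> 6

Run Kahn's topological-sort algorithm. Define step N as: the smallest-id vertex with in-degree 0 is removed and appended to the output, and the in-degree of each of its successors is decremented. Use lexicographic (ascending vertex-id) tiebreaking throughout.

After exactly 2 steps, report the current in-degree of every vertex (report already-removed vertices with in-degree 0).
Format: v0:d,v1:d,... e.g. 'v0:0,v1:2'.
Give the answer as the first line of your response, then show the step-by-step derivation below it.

v0:0,v1:0,v2:1,v3:2,v4:0,v5:0,v6:1

step 1: output 1; order=[1]; indeg=(1,0,1,3,0,1,1)
step 2: output 4; order=[1,4]; indeg=(0,0,1,2,0,0,1)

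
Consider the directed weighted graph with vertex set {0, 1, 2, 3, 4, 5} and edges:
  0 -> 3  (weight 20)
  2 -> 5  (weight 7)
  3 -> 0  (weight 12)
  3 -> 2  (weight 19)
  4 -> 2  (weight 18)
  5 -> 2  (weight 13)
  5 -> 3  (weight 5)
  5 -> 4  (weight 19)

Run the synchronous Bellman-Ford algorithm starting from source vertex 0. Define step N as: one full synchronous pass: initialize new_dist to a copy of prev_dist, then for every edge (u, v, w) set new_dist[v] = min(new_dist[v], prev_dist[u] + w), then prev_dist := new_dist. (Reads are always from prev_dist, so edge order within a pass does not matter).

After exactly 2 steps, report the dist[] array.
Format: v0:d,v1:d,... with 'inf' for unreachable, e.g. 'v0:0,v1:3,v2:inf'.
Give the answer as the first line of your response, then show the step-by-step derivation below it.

v0:0,v1:inf,v2:39,v3:20,v4:inf,v5:inf

step 1: dist = v0:0,v1:inf,v2:inf,v3:20,v4:inf,v5:inf
step 2: dist = v0:0,v1:inf,v2:39,v3:20,v4:inf,v5:inf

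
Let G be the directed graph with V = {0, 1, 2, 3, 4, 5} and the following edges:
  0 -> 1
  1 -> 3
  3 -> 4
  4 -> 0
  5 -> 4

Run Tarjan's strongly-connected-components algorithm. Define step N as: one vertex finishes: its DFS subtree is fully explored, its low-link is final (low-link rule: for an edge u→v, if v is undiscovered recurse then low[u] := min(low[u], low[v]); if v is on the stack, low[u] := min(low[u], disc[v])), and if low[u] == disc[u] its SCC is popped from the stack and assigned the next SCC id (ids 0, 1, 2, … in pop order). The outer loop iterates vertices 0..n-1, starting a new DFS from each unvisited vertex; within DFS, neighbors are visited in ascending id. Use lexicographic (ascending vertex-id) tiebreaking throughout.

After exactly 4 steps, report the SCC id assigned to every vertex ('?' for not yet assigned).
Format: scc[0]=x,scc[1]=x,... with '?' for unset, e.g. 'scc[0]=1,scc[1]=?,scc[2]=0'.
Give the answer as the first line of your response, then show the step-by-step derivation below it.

scc[0]=0,scc[1]=0,scc[2]=?,scc[3]=0,scc[4]=0,scc[5]=?

step 1: low=(low[0]=0,low[1]=1,low[2]=?,low[3]=2,low[4]=0,low[5]=?); scc=(scc[0]=?,scc[1]=?,scc[2]=?,scc[3]=?,scc[4]=?,scc[5]=?)
step 2: low=(low[0]=0,low[1]=1,low[2]=?,low[3]=0,low[4]=0,low[5]=?); scc=(scc[0]=?,scc[1]=?,scc[2]=?,scc[3]=?,scc[4]=?,scc[5]=?)
step 3: low=(low[0]=0,low[1]=0,low[2]=?,low[3]=0,low[4]=0,low[5]=?); scc=(scc[0]=?,scc[1]=?,scc[2]=?,scc[3]=?,scc[4]=?,scc[5]=?)
step 4: low=(low[0]=0,low[1]=0,low[2]=?,low[3]=0,low[4]=0,low[5]=?); scc=(scc[0]=0,scc[1]=0,scc[2]=?,scc[3]=0,scc[4]=0,scc[5]=?)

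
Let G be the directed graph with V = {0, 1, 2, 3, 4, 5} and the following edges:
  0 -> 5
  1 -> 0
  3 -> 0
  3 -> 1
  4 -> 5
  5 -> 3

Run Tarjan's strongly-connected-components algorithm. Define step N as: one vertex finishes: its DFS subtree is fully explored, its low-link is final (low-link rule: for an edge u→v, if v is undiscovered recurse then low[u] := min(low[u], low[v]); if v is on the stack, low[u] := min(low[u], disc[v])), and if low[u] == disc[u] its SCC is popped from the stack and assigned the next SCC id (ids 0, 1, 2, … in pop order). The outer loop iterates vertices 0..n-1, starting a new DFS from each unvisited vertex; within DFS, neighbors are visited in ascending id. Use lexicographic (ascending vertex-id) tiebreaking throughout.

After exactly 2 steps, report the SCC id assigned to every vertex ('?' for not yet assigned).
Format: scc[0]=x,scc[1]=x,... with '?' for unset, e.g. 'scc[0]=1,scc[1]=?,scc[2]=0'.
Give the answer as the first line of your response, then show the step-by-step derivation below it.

scc[0]=?,scc[1]=?,scc[2]=?,scc[3]=?,scc[4]=?,scc[5]=?

step 1: low=(low[0]=0,low[1]=0,low[2]=?,low[3]=0,low[4]=?,low[5]=1); scc=(scc[0]=?,scc[1]=?,scc[2]=?,scc[3]=?,scc[4]=?,scc[5]=?)
step 2: low=(low[0]=0,low[1]=0,low[2]=?,low[3]=0,low[4]=?,low[5]=1); scc=(scc[0]=?,scc[1]=?,scc[2]=?,scc[3]=?,scc[4]=?,scc[5]=?)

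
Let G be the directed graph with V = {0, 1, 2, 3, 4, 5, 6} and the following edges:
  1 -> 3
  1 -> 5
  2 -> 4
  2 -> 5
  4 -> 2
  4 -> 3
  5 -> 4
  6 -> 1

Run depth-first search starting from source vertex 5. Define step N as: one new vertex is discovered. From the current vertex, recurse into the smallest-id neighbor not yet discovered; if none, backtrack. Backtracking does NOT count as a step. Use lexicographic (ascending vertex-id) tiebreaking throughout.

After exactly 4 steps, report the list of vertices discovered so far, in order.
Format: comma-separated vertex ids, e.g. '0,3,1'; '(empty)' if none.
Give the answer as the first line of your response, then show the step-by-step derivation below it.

5,4,2,3

step 1: discover 5; path=5; order=5
step 2: discover 4; path=5>4; order=5,4
step 3: discover 2; path=5>4>2; order=5,4,2
step 4: discover 3; path=5>4>3; order=5,4,2,3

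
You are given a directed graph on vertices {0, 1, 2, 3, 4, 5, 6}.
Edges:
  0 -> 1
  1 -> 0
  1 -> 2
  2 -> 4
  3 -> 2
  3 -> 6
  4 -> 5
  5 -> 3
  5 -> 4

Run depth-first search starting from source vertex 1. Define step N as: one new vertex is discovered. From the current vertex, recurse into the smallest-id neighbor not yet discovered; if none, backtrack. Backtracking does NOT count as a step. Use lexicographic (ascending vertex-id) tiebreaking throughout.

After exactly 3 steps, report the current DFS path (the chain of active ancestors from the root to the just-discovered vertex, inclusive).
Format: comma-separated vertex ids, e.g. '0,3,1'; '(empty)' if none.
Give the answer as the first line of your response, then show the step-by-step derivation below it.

1,2

step 1: discover 1; path=1; order=1
step 2: discover 0; path=1>0; order=1,0
step 3: discover 2; path=1>2; order=1,0,2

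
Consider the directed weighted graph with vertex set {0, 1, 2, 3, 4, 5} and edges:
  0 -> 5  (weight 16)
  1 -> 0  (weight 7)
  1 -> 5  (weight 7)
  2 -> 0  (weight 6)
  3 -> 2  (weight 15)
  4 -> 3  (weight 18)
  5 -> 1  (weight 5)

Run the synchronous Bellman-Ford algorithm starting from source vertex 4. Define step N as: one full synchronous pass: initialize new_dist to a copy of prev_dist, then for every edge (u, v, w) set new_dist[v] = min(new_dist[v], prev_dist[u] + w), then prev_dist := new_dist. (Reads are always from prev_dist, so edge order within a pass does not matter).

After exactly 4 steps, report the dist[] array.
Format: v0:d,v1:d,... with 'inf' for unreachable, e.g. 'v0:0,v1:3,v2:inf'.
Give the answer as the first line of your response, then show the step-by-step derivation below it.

v0:39,v1:inf,v2:33,v3:18,v4:0,v5:55

step 1: dist = v0:inf,v1:inf,v2:inf,v3:18,v4:0,v5:inf
step 2: dist = v0:inf,v1:inf,v2:33,v3:18,v4:0,v5:inf
step 3: dist = v0:39,v1:inf,v2:33,v3:18,v4:0,v5:inf
step 4: dist = v0:39,v1:inf,v2:33,v3:18,v4:0,v5:55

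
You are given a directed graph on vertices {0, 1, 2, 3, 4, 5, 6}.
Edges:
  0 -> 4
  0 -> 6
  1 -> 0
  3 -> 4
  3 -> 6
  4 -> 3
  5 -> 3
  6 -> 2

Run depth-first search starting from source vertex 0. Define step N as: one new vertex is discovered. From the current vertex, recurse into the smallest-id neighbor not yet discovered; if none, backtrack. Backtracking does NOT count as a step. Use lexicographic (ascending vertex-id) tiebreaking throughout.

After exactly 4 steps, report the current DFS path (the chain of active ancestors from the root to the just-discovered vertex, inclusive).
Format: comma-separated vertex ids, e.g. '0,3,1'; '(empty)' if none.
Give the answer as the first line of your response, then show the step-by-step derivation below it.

0,4,3,6

step 1: discover 0; path=0; order=0
step 2: discover 4; path=0>4; order=0,4
step 3: discover 3; path=0>4>3; order=0,4,3
step 4: discover 6; path=0>4>3>6; order=0,4,3,6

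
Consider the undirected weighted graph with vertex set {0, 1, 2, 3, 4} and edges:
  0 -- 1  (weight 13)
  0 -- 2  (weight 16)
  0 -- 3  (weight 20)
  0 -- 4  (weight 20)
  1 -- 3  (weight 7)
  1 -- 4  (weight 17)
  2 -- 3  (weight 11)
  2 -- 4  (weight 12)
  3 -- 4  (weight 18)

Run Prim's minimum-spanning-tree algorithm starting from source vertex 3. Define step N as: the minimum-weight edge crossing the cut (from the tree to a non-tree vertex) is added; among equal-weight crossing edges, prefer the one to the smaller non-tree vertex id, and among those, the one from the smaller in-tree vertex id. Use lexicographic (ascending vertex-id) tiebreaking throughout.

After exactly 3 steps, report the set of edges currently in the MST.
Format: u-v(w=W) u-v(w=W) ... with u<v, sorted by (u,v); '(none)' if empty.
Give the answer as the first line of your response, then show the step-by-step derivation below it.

1-3(w=7) 2-3(w=11) 2-4(w=12)

step 1: add edge 1-3 (w=7); MST = {1-3(w=7)}
step 2: add edge 2-3 (w=11); MST = {1-3(w=7) 2-3(w=11)}
step 3: add edge 2-4 (w=12); MST = {1-3(w=7) 2-3(w=11) 2-4(w=12)}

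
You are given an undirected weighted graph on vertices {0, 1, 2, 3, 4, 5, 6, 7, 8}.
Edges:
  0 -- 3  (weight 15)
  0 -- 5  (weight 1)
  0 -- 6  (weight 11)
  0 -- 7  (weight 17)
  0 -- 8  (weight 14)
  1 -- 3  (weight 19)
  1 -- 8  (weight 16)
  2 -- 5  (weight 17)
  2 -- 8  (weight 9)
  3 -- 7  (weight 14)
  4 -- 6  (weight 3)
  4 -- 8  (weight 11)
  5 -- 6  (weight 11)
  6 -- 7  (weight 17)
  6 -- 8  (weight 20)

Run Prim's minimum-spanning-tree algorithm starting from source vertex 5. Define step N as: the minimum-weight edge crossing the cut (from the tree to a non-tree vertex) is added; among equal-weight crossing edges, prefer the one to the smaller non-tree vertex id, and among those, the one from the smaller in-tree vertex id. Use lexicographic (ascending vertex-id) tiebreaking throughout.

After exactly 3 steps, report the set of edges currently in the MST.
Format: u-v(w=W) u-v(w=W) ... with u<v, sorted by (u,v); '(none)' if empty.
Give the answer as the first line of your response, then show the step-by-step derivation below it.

0-5(w=1) 0-6(w=11) 4-6(w=3)

step 1: add edge 0-5 (w=1); MST = {0-5(w=1)}
step 2: add edge 0-6 (w=11); MST = {0-5(w=1) 0-6(w=11)}
step 3: add edge 4-6 (w=3); MST = {0-5(w=1) 0-6(w=11) 4-6(w=3)}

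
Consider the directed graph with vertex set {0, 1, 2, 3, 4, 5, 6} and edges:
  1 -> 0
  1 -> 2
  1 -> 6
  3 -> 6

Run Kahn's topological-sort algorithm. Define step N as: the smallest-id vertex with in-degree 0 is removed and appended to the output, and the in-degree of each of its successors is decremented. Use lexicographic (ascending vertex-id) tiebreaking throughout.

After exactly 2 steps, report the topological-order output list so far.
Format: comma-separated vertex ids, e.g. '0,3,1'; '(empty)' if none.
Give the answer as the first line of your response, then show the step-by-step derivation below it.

1,0

step 1: output 1; order=[1]; indeg=(0,0,0,0,0,0,1)
step 2: output 0; order=[1,0]; indeg=(0,0,0,0,0,0,1)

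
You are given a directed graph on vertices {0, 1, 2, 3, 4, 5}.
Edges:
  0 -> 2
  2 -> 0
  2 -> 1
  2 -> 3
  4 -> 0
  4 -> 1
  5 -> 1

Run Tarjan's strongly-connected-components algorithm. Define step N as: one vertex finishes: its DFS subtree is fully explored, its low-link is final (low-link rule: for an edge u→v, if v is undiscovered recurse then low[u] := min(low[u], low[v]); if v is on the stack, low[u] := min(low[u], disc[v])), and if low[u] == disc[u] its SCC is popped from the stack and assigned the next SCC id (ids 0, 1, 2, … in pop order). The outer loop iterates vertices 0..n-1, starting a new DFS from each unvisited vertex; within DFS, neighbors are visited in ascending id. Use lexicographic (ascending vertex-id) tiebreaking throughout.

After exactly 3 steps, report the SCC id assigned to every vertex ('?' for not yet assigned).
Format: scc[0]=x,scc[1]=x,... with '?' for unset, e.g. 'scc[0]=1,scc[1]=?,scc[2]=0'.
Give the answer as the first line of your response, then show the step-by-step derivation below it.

scc[0]=?,scc[1]=0,scc[2]=?,scc[3]=1,scc[4]=?,scc[5]=?

step 1: low=(low[0]=0,low[1]=2,low[2]=0,low[3]=?,low[4]=?,low[5]=?); scc=(scc[0]=?,scc[1]=0,scc[2]=?,scc[3]=?,scc[4]=?,scc[5]=?)
step 2: low=(low[0]=0,low[1]=2,low[2]=0,low[3]=3,low[4]=?,low[5]=?); scc=(scc[0]=?,scc[1]=0,scc[2]=?,scc[3]=1,scc[4]=?,scc[5]=?)
step 3: low=(low[0]=0,low[1]=2,low[2]=0,low[3]=3,low[4]=?,low[5]=?); scc=(scc[0]=?,scc[1]=0,scc[2]=?,scc[3]=1,scc[4]=?,scc[5]=?)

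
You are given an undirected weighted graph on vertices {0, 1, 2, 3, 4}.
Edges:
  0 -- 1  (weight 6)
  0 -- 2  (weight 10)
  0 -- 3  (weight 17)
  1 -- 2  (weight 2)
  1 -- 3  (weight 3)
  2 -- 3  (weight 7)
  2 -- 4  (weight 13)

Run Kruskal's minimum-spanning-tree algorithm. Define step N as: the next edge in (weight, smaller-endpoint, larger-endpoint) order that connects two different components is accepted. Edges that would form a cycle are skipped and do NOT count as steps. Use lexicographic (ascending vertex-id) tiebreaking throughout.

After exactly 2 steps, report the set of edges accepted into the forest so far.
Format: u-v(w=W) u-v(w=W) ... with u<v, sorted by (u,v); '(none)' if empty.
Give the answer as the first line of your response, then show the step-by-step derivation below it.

1-2(w=2) 1-3(w=3)

step 1: add edge 1-2 (w=2); MST = {1-2(w=2)}
step 2: add edge 1-3 (w=3); MST = {1-2(w=2) 1-3(w=3)}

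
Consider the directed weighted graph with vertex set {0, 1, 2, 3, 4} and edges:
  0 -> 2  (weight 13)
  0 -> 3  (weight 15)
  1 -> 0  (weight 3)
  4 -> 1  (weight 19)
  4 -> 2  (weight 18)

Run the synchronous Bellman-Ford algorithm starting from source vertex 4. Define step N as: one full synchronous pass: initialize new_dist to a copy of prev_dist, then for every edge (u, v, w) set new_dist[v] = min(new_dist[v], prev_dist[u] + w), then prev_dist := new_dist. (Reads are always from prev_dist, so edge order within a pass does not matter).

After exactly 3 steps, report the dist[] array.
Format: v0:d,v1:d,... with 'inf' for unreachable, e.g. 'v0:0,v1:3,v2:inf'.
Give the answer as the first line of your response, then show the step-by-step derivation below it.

v0:22,v1:19,v2:18,v3:37,v4:0

step 1: dist = v0:inf,v1:19,v2:18,v3:inf,v4:0
step 2: dist = v0:22,v1:19,v2:18,v3:inf,v4:0
step 3: dist = v0:22,v1:19,v2:18,v3:37,v4:0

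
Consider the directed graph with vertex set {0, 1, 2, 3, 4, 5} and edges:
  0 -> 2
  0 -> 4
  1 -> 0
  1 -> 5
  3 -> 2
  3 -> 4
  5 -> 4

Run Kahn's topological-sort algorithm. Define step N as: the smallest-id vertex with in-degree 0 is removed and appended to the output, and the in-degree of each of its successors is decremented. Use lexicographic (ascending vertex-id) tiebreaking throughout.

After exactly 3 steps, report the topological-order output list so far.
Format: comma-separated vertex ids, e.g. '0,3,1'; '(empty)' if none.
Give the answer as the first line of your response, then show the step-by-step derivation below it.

1,0,3

step 1: output 1; order=[1]; indeg=(0,0,2,0,3,0)
step 2: output 0; order=[1,0]; indeg=(0,0,1,0,2,0)
step 3: output 3; order=[1,0,3]; indeg=(0,0,0,0,1,0)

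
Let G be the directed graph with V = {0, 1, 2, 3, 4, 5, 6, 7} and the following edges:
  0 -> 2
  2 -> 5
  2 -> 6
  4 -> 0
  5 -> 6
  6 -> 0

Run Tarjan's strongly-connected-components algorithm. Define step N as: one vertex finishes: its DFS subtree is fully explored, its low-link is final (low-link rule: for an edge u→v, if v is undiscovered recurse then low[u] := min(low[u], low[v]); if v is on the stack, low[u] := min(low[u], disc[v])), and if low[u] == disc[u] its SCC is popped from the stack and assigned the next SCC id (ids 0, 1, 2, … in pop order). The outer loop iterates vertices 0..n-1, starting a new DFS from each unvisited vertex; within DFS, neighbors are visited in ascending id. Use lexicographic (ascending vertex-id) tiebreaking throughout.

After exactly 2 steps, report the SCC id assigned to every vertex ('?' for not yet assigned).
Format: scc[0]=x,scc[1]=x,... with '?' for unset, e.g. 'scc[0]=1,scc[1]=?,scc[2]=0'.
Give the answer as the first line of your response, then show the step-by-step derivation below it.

scc[0]=?,scc[1]=?,scc[2]=?,scc[3]=?,scc[4]=?,scc[5]=?,scc[6]=?,scc[7]=?

step 1: low=(low[0]=0,low[1]=?,low[2]=1,low[3]=?,low[4]=?,low[5]=2,low[6]=0,low[7]=?); scc=(scc[0]=?,scc[1]=?,scc[2]=?,scc[3]=?,scc[4]=?,scc[5]=?,scc[6]=?,scc[7]=?)
step 2: low=(low[0]=0,low[1]=?,low[2]=1,low[3]=?,low[4]=?,low[5]=0,low[6]=0,low[7]=?); scc=(scc[0]=?,scc[1]=?,scc[2]=?,scc[3]=?,scc[4]=?,scc[5]=?,scc[6]=?,scc[7]=?)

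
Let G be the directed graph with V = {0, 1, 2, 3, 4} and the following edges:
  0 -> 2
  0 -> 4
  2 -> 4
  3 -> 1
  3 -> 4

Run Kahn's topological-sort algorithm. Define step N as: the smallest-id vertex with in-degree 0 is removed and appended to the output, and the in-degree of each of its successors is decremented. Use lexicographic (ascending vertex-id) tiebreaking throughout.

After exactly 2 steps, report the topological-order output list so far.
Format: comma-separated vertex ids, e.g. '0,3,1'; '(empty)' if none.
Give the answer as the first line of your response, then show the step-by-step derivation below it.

0,2

step 1: output 0; order=[0]; indeg=(0,1,0,0,2)
step 2: output 2; order=[0,2]; indeg=(0,1,0,0,1)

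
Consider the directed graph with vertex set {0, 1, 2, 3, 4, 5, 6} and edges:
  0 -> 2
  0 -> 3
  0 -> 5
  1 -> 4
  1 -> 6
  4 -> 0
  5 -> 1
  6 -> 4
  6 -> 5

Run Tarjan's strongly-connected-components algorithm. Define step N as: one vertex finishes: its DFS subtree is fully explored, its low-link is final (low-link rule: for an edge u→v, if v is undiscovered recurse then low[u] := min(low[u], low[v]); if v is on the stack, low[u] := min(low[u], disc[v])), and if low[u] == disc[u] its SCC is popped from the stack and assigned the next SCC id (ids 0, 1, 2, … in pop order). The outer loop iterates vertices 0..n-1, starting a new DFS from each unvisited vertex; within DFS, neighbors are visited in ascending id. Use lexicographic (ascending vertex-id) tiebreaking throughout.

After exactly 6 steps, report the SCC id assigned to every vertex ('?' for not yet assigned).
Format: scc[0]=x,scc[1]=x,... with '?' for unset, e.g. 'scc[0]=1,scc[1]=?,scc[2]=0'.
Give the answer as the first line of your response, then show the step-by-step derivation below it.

scc[0]=?,scc[1]=?,scc[2]=0,scc[3]=1,scc[4]=?,scc[5]=?,scc[6]=?

step 1: low=(low[0]=0,low[1]=?,low[2]=1,low[3]=?,low[4]=?,low[5]=?,low[6]=?); scc=(scc[0]=?,scc[1]=?,scc[2]=0,scc[3]=?,scc[4]=?,scc[5]=?,scc[6]=?)
step 2: low=(low[0]=0,low[1]=?,low[2]=1,low[3]=2,low[4]=?,low[5]=?,low[6]=?); scc=(scc[0]=?,scc[1]=?,scc[2]=0,scc[3]=1,scc[4]=?,scc[5]=?,scc[6]=?)
step 3: low=(low[0]=0,low[1]=4,low[2]=1,low[3]=2,low[4]=0,low[5]=3,low[6]=?); scc=(scc[0]=?,scc[1]=?,scc[2]=0,scc[3]=1,scc[4]=?,scc[5]=?,scc[6]=?)
step 4: low=(low[0]=0,low[1]=0,low[2]=1,low[3]=2,low[4]=0,low[5]=3,low[6]=3); scc=(scc[0]=?,scc[1]=?,scc[2]=0,scc[3]=1,scc[4]=?,scc[5]=?,scc[6]=?)
step 5: low=(low[0]=0,low[1]=0,low[2]=1,low[3]=2,low[4]=0,low[5]=3,low[6]=3); scc=(scc[0]=?,scc[1]=?,scc[2]=0,scc[3]=1,scc[4]=?,scc[5]=?,scc[6]=?)
step 6: low=(low[0]=0,low[1]=0,low[2]=1,low[3]=2,low[4]=0,low[5]=0,low[6]=3); scc=(scc[0]=?,scc[1]=?,scc[2]=0,scc[3]=1,scc[4]=?,scc[5]=?,scc[6]=?)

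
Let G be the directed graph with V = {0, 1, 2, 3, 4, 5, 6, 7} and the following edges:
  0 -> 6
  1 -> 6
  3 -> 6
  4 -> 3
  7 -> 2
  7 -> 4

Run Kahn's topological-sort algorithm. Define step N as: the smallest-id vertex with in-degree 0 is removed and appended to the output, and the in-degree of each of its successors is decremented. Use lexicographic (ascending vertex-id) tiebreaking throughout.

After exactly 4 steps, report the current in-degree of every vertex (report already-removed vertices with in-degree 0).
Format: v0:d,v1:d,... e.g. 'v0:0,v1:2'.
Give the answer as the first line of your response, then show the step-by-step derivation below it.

v0:0,v1:0,v2:0,v3:1,v4:0,v5:0,v6:1,v7:0

step 1: output 0; order=[0]; indeg=(0,0,1,1,1,0,2,0)
step 2: output 1; order=[0,1]; indeg=(0,0,1,1,1,0,1,0)
step 3: output 5; order=[0,1,5]; indeg=(0,0,1,1,1,0,1,0)
step 4: output 7; order=[0,1,5,7]; indeg=(0,0,0,1,0,0,1,0)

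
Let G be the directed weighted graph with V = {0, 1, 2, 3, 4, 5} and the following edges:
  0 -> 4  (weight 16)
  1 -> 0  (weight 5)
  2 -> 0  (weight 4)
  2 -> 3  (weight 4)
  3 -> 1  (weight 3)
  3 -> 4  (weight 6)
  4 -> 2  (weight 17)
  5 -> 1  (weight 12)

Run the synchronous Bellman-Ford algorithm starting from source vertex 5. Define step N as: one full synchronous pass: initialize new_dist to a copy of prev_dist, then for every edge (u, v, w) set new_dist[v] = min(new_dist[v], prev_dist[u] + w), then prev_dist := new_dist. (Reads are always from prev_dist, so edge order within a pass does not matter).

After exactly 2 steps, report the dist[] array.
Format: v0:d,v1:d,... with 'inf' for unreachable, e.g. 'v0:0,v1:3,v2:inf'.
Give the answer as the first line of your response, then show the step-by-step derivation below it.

v0:17,v1:12,v2:inf,v3:inf,v4:inf,v5:0

step 1: dist = v0:inf,v1:12,v2:inf,v3:inf,v4:inf,v5:0
step 2: dist = v0:17,v1:12,v2:inf,v3:inf,v4:inf,v5:0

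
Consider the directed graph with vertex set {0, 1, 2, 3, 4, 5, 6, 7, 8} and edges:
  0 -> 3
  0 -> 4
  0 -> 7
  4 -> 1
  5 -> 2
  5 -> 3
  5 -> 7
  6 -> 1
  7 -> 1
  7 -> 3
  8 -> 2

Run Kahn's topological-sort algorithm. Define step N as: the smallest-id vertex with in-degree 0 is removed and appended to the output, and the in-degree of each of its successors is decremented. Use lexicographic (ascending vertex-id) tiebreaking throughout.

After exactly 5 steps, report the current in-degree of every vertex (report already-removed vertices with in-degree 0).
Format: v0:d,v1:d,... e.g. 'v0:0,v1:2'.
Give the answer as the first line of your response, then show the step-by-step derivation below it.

v0:0,v1:0,v2:1,v3:0,v4:0,v5:0,v6:0,v7:0,v8:0

step 1: output 0; order=[0]; indeg=(0,3,2,2,0,0,0,1,0)
step 2: output 4; order=[0,4]; indeg=(0,2,2,2,0,0,0,1,0)
step 3: output 5; order=[0,4,5]; indeg=(0,2,1,1,0,0,0,0,0)
step 4: output 6; order=[0,4,5,6]; indeg=(0,1,1,1,0,0,0,0,0)
step 5: output 7; order=[0,4,5,6,7]; indeg=(0,0,1,0,0,0,0,0,0)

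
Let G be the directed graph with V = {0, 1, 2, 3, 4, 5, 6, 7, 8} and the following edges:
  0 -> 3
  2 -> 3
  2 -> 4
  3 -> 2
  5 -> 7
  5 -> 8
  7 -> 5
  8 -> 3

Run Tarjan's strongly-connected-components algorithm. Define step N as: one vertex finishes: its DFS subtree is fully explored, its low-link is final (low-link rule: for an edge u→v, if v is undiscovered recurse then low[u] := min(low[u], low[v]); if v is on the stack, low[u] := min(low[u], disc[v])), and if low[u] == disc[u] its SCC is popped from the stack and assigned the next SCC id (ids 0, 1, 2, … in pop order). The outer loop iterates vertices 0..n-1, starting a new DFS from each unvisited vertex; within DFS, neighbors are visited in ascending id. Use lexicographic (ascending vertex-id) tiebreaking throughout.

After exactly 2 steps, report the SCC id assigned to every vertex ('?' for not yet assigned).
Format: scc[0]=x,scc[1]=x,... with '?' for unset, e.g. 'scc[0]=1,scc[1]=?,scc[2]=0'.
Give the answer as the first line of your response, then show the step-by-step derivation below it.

scc[0]=?,scc[1]=?,scc[2]=?,scc[3]=?,scc[4]=0,scc[5]=?,scc[6]=?,scc[7]=?,scc[8]=?

step 1: low=(low[0]=0,low[1]=?,low[2]=1,low[3]=1,low[4]=3,low[5]=?,low[6]=?,low[7]=?,low[8]=?); scc=(scc[0]=?,scc[1]=?,scc[2]=?,scc[3]=?,scc[4]=0,scc[5]=?,scc[6]=?,scc[7]=?,scc[8]=?)
step 2: low=(low[0]=0,low[1]=?,low[2]=1,low[3]=1,low[4]=3,low[5]=?,low[6]=?,low[7]=?,low[8]=?); scc=(scc[0]=?,scc[1]=?,scc[2]=?,scc[3]=?,scc[4]=0,scc[5]=?,scc[6]=?,scc[7]=?,scc[8]=?)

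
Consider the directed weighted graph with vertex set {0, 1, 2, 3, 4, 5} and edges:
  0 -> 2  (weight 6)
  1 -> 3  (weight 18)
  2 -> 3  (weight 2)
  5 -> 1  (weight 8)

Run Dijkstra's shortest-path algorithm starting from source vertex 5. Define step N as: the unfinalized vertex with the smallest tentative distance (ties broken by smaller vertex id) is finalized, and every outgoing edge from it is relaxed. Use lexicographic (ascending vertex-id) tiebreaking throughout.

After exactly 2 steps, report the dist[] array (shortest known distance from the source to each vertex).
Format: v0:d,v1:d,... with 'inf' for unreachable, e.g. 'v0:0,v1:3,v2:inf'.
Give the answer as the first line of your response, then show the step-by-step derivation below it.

v0:inf,v1:8,v2:inf,v3:26,v4:inf,v5:0

step 1: dist = v0:inf,v1:8,v2:inf,v3:inf,v4:inf,v5:0
step 2: dist = v0:inf,v1:8,v2:inf,v3:26,v4:inf,v5:0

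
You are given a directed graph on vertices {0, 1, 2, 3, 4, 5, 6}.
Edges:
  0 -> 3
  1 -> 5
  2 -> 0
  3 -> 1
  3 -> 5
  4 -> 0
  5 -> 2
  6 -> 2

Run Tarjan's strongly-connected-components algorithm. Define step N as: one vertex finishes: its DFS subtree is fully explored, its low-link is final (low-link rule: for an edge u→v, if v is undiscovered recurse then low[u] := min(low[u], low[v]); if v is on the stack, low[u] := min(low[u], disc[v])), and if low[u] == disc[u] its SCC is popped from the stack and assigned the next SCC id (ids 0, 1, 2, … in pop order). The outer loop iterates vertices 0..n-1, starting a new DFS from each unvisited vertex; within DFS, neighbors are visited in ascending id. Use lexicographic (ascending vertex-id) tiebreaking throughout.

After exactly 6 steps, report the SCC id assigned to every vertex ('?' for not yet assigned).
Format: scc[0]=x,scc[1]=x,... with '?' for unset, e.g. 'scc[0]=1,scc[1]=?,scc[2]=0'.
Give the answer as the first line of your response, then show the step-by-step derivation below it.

scc[0]=0,scc[1]=0,scc[2]=0,scc[3]=0,scc[4]=1,scc[5]=0,scc[6]=?

step 1: low=(low[0]=0,low[1]=2,low[2]=0,low[3]=1,low[4]=?,low[5]=3,low[6]=?); scc=(scc[0]=?,scc[1]=?,scc[2]=?,scc[3]=?,scc[4]=?,scc[5]=?,scc[6]=?)
step 2: low=(low[0]=0,low[1]=2,low[2]=0,low[3]=1,low[4]=?,low[5]=0,low[6]=?); scc=(scc[0]=?,scc[1]=?,scc[2]=?,scc[3]=?,scc[4]=?,scc[5]=?,scc[6]=?)
step 3: low=(low[0]=0,low[1]=0,low[2]=0,low[3]=1,low[4]=?,low[5]=0,low[6]=?); scc=(scc[0]=?,scc[1]=?,scc[2]=?,scc[3]=?,scc[4]=?,scc[5]=?,scc[6]=?)
step 4: low=(low[0]=0,low[1]=0,low[2]=0,low[3]=0,low[4]=?,low[5]=0,low[6]=?); scc=(scc[0]=?,scc[1]=?,scc[2]=?,scc[3]=?,scc[4]=?,scc[5]=?,scc[6]=?)
step 5: low=(low[0]=0,low[1]=0,low[2]=0,low[3]=0,low[4]=?,low[5]=0,low[6]=?); scc=(scc[0]=0,scc[1]=0,scc[2]=0,scc[3]=0,scc[4]=?,scc[5]=0,scc[6]=?)
step 6: low=(low[0]=0,low[1]=0,low[2]=0,low[3]=0,low[4]=5,low[5]=0,low[6]=?); scc=(scc[0]=0,scc[1]=0,scc[2]=0,scc[3]=0,scc[4]=1,scc[5]=0,scc[6]=?)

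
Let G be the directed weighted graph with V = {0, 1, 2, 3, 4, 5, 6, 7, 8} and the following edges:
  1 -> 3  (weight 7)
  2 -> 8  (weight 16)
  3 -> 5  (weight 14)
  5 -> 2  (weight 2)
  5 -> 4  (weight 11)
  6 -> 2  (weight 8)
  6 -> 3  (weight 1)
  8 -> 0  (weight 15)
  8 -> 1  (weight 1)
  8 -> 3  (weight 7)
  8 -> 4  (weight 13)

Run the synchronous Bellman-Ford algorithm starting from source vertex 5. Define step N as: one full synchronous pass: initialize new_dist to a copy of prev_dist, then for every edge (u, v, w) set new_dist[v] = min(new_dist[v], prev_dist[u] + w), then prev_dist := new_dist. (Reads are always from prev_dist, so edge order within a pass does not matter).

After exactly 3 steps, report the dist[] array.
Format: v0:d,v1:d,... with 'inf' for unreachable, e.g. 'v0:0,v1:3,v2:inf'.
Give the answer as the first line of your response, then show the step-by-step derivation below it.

v0:33,v1:19,v2:2,v3:25,v4:11,v5:0,v6:inf,v7:inf,v8:18

step 1: dist = v0:inf,v1:inf,v2:2,v3:inf,v4:11,v5:0,v6:inf,v7:inf,v8:inf
step 2: dist = v0:inf,v1:inf,v2:2,v3:inf,v4:11,v5:0,v6:inf,v7:inf,v8:18
step 3: dist = v0:33,v1:19,v2:2,v3:25,v4:11,v5:0,v6:inf,v7:inf,v8:18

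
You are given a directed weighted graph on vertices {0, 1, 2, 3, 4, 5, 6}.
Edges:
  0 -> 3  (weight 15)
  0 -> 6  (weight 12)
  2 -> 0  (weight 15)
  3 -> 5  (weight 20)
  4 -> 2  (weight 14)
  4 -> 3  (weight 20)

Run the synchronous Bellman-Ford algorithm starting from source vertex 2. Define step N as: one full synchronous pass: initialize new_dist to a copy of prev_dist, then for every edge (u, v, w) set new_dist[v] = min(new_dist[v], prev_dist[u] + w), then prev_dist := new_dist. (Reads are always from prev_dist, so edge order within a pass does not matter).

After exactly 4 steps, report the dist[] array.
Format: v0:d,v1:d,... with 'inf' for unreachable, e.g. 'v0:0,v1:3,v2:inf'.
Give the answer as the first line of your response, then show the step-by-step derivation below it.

v0:15,v1:inf,v2:0,v3:30,v4:inf,v5:50,v6:27

step 1: dist = v0:15,v1:inf,v2:0,v3:inf,v4:inf,v5:inf,v6:inf
step 2: dist = v0:15,v1:inf,v2:0,v3:30,v4:inf,v5:inf,v6:27
step 3: dist = v0:15,v1:inf,v2:0,v3:30,v4:inf,v5:50,v6:27
step 4: dist = v0:15,v1:inf,v2:0,v3:30,v4:inf,v5:50,v6:27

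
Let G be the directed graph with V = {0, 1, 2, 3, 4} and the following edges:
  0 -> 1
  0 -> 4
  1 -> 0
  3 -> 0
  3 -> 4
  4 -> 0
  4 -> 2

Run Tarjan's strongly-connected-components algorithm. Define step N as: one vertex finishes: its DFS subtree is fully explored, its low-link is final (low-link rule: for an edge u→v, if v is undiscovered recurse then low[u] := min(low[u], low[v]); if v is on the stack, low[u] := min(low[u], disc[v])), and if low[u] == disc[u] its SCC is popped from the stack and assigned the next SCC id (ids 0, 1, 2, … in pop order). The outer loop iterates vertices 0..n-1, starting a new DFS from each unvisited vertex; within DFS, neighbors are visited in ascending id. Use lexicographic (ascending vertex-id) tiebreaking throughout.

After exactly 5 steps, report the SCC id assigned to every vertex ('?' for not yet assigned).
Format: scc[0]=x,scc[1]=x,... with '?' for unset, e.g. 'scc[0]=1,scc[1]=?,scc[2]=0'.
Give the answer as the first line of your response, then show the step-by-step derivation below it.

scc[0]=1,scc[1]=1,scc[2]=0,scc[3]=2,scc[4]=1

step 1: low=(low[0]=0,low[1]=0,low[2]=?,low[3]=?,low[4]=?); scc=(scc[0]=?,scc[1]=?,scc[2]=?,scc[3]=?,scc[4]=?)
step 2: low=(low[0]=0,low[1]=0,low[2]=3,low[3]=?,low[4]=0); scc=(scc[0]=?,scc[1]=?,scc[2]=0,scc[3]=?,scc[4]=?)
step 3: low=(low[0]=0,low[1]=0,low[2]=3,low[3]=?,low[4]=0); scc=(scc[0]=?,scc[1]=?,scc[2]=0,scc[3]=?,scc[4]=?)
step 4: low=(low[0]=0,low[1]=0,low[2]=3,low[3]=?,low[4]=0); scc=(scc[0]=1,scc[1]=1,scc[2]=0,scc[3]=?,scc[4]=1)
step 5: low=(low[0]=0,low[1]=0,low[2]=3,low[3]=4,low[4]=0); scc=(scc[0]=1,scc[1]=1,scc[2]=0,scc[3]=2,scc[4]=1)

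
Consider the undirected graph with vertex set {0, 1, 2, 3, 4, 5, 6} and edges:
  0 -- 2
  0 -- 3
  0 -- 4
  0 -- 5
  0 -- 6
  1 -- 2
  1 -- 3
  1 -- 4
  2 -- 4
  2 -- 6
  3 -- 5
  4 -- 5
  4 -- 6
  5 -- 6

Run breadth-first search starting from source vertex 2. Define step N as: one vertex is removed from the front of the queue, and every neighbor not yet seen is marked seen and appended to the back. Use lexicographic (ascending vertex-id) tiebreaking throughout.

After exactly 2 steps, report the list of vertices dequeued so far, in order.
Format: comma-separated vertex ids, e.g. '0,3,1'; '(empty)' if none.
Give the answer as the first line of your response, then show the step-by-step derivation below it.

2,0

step 1: dequeue 2; queue=[0,1,4,6]; order=2
step 2: dequeue 0; queue=[1,4,6,3,5]; order=2,0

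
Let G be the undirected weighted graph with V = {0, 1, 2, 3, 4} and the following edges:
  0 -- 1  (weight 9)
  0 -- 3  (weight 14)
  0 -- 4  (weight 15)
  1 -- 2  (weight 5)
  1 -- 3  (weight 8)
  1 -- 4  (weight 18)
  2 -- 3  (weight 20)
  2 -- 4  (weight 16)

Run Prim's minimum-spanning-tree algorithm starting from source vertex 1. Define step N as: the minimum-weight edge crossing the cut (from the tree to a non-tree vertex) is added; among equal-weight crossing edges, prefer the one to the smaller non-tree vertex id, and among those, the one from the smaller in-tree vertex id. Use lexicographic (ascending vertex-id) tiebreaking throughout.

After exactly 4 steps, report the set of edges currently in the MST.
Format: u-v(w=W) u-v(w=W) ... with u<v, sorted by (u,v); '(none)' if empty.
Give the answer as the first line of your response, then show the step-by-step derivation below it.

0-1(w=9) 0-4(w=15) 1-2(w=5) 1-3(w=8)

step 1: add edge 1-2 (w=5); MST = {1-2(w=5)}
step 2: add edge 1-3 (w=8); MST = {1-2(w=5) 1-3(w=8)}
step 3: add edge 0-1 (w=9); MST = {0-1(w=9) 1-2(w=5) 1-3(w=8)}
step 4: add edge 0-4 (w=15); MST = {0-1(w=9) 0-4(w=15) 1-2(w=5) 1-3(w=8)}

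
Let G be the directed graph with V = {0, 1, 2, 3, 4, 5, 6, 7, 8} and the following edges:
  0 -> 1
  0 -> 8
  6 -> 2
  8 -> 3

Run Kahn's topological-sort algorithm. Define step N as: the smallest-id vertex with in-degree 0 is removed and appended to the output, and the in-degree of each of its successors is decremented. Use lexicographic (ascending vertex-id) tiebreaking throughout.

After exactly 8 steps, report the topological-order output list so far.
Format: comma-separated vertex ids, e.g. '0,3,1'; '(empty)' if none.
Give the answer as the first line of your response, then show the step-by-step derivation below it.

0,1,4,5,6,2,7,8

step 1: output 0; order=[0]; indeg=(0,0,1,1,0,0,0,0,0)
step 2: output 1; order=[0,1]; indeg=(0,0,1,1,0,0,0,0,0)
step 3: output 4; order=[0,1,4]; indeg=(0,0,1,1,0,0,0,0,0)
step 4: output 5; order=[0,1,4,5]; indeg=(0,0,1,1,0,0,0,0,0)
step 5: output 6; order=[0,1,4,5,6]; indeg=(0,0,0,1,0,0,0,0,0)
step 6: output 2; order=[0,1,4,5,6,2]; indeg=(0,0,0,1,0,0,0,0,0)
step 7: output 7; order=[0,1,4,5,6,2,7]; indeg=(0,0,0,1,0,0,0,0,0)
step 8: output 8; order=[0,1,4,5,6,2,7,8]; indeg=(0,0,0,0,0,0,0,0,0)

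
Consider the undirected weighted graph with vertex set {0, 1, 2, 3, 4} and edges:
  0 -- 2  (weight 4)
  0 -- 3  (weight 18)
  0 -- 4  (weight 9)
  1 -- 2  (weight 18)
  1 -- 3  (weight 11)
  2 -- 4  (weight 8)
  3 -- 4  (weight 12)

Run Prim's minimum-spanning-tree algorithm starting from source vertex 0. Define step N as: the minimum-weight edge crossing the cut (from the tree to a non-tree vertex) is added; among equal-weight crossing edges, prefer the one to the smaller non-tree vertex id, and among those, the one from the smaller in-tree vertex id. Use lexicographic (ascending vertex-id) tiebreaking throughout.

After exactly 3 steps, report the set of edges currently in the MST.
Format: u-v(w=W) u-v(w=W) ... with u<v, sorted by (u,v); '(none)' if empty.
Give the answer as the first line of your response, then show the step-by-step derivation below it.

0-2(w=4) 2-4(w=8) 3-4(w=12)

step 1: add edge 0-2 (w=4); MST = {0-2(w=4)}
step 2: add edge 2-4 (w=8); MST = {0-2(w=4) 2-4(w=8)}
step 3: add edge 3-4 (w=12); MST = {0-2(w=4) 2-4(w=8) 3-4(w=12)}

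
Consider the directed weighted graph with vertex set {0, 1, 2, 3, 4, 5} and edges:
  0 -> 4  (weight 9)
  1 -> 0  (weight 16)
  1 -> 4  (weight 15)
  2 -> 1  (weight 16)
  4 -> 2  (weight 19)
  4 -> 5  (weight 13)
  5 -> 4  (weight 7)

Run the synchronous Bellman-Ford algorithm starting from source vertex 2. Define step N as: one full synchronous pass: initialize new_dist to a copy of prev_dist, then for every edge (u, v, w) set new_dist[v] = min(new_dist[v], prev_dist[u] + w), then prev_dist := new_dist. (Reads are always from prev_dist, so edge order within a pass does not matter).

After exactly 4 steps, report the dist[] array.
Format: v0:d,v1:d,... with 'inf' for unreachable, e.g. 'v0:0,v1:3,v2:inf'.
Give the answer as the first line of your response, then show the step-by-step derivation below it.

v0:32,v1:16,v2:0,v3:inf,v4:31,v5:44

step 1: dist = v0:inf,v1:16,v2:0,v3:inf,v4:inf,v5:inf
step 2: dist = v0:32,v1:16,v2:0,v3:inf,v4:31,v5:inf
step 3: dist = v0:32,v1:16,v2:0,v3:inf,v4:31,v5:44
step 4: dist = v0:32,v1:16,v2:0,v3:inf,v4:31,v5:44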